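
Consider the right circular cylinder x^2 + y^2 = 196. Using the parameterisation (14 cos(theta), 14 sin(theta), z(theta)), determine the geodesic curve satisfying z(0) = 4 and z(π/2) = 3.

Parameterise the cylinder of radius R = 14 as
    r(θ) = (14 cos θ, 14 sin θ, z(θ)).
The arc-length element is
    ds = sqrt(196 + (dz/dθ)^2) dθ,
so the Lagrangian is L = sqrt(196 + z'^2).
L depends on z' only, not on z or θ, so ∂L/∂z = 0 and
    ∂L/∂z' = z' / sqrt(196 + z'^2).
The Euler-Lagrange equation gives
    d/dθ( z' / sqrt(196 + z'^2) ) = 0,
so z' is constant. Integrating once:
    z(θ) = a θ + b,
a helix on the cylinder (a straight line when the cylinder is unrolled). The constants a, b are determined by the endpoint conditions.
With endpoint conditions z(0) = 4 and z(π/2) = 3: from z(0) = b we get b = 4, and a·π/2 + 4 = 3 gives a = -2/π, so
    z(θ) = (-2/π) θ + 4.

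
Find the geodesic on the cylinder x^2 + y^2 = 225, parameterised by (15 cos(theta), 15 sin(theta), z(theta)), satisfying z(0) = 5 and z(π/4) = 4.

Parameterise the cylinder of radius R = 15 as
    r(θ) = (15 cos θ, 15 sin θ, z(θ)).
The arc-length element is
    ds = sqrt(225 + (dz/dθ)^2) dθ,
so the Lagrangian is L = sqrt(225 + z'^2).
L depends on z' only, not on z or θ, so ∂L/∂z = 0 and
    ∂L/∂z' = z' / sqrt(225 + z'^2).
The Euler-Lagrange equation gives
    d/dθ( z' / sqrt(225 + z'^2) ) = 0,
so z' is constant. Integrating once:
    z(θ) = a θ + b,
a helix on the cylinder (a straight line when the cylinder is unrolled). The constants a, b are determined by the endpoint conditions.
With endpoint conditions z(0) = 5 and z(π/4) = 4: from z(0) = b we get b = 5, and a·π/4 + 5 = 4 gives a = -4/π, so
    z(θ) = (-4/π) θ + 5.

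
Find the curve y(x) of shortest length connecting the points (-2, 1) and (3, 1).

Arc-length functional: J[y] = ∫ sqrt(1 + (y')^2) dx.
Lagrangian L = sqrt(1 + (y')^2) has no explicit y dependence, so ∂L/∂y = 0 and the Euler-Lagrange equation gives
    d/dx( y' / sqrt(1 + (y')^2) ) = 0  ⇒  y' / sqrt(1 + (y')^2) = const.
Hence y' is constant, so y(x) is affine.
Fitting the endpoints (-2, 1) and (3, 1):
    slope m = (1 − 1) / (3 − (-2)) = 0,
    intercept c = 1 − m·(-2) = 1.
Extremal: y(x) = 1.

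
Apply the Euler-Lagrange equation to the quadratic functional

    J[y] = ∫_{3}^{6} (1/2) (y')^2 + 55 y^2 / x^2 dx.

The Lagrangian is L = (1/2) (y')^2 + 55 y^2 / x^2.
Compute ∂L/∂y = 110y/x^2, ∂L/∂y' = y'.
The Euler-Lagrange equation d/dx(∂L/∂y') − ∂L/∂y = 0 reduces to
    y'' − 110/x^2 · y = 0  (x > 0).
Its general solution is
    y(x) = A x^11 + B x^(-10),
with A, B fixed by the endpoint conditions.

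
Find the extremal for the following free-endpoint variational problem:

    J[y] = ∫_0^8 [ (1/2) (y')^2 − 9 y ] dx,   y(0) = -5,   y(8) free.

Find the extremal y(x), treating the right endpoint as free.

The Lagrangian L = (1/2) (y')^2 − 9 y gives
    ∂L/∂y = −9,   ∂L/∂y' = y'.
Euler-Lagrange: d/dx(y') − (−9) = 0, i.e. y'' + 9 = 0, so
    y(x) = −(9/2) x^2 + C1 x + C2.
Fixed left endpoint y(0) = -5 ⇒ C2 = -5.
The right endpoint x = 8 is free, so the natural (transversality) condition is ∂L/∂y' |_{x=8} = 0, i.e. y'(8) = 0.
Compute y'(x) = −9 x + C1, so y'(8) = −72 + C1 = 0 ⇒ C1 = 72.
Therefore the extremal is
    y(x) = −(9/2) x^2 + 72 x − 5.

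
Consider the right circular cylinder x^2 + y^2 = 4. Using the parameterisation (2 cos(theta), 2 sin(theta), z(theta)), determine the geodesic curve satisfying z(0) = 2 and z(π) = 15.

Parameterise the cylinder of radius R = 2 as
    r(θ) = (2 cos θ, 2 sin θ, z(θ)).
The arc-length element is
    ds = sqrt(4 + (dz/dθ)^2) dθ,
so the Lagrangian is L = sqrt(4 + z'^2).
L depends on z' only, not on z or θ, so ∂L/∂z = 0 and
    ∂L/∂z' = z' / sqrt(4 + z'^2).
The Euler-Lagrange equation gives
    d/dθ( z' / sqrt(4 + z'^2) ) = 0,
so z' is constant. Integrating once:
    z(θ) = a θ + b,
a helix on the cylinder (a straight line when the cylinder is unrolled). The constants a, b are determined by the endpoint conditions.
With endpoint conditions z(0) = 2 and z(π) = 15: from z(0) = b we get b = 2, and a·π + 2 = 15 gives a = 13/π, so
    z(θ) = (13/π) θ + 2.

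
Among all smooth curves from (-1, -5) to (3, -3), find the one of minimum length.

Arc-length functional: J[y] = ∫ sqrt(1 + (y')^2) dx.
Lagrangian L = sqrt(1 + (y')^2) has no explicit y dependence, so ∂L/∂y = 0 and the Euler-Lagrange equation gives
    d/dx( y' / sqrt(1 + (y')^2) ) = 0  ⇒  y' / sqrt(1 + (y')^2) = const.
Hence y' is constant, so y(x) is affine.
Fitting the endpoints (-1, -5) and (3, -3):
    slope m = ((-3) − (-5)) / (3 − (-1)) = 1/2,
    intercept c = (-5) − m·(-1) = -9/2.
Extremal: y(x) = (1/2) x - 9/2.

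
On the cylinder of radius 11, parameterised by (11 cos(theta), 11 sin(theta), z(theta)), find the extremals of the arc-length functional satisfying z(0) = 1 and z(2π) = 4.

Parameterise the cylinder of radius R = 11 as
    r(θ) = (11 cos θ, 11 sin θ, z(θ)).
The arc-length element is
    ds = sqrt(121 + (dz/dθ)^2) dθ,
so the Lagrangian is L = sqrt(121 + z'^2).
L depends on z' only, not on z or θ, so ∂L/∂z = 0 and
    ∂L/∂z' = z' / sqrt(121 + z'^2).
The Euler-Lagrange equation gives
    d/dθ( z' / sqrt(121 + z'^2) ) = 0,
so z' is constant. Integrating once:
    z(θ) = a θ + b,
a helix on the cylinder (a straight line when the cylinder is unrolled). The constants a, b are determined by the endpoint conditions.
With endpoint conditions z(0) = 1 and z(2π) = 4: from z(0) = b we get b = 1, and a·2π + 1 = 4 gives a = 3/(2π), so
    z(θ) = (3/(2π)) θ + 1.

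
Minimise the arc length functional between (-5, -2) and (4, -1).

Arc-length functional: J[y] = ∫ sqrt(1 + (y')^2) dx.
Lagrangian L = sqrt(1 + (y')^2) has no explicit y dependence, so ∂L/∂y = 0 and the Euler-Lagrange equation gives
    d/dx( y' / sqrt(1 + (y')^2) ) = 0  ⇒  y' / sqrt(1 + (y')^2) = const.
Hence y' is constant, so y(x) is affine.
Fitting the endpoints (-5, -2) and (4, -1):
    slope m = ((-1) − (-2)) / (4 − (-5)) = 1/9,
    intercept c = (-2) − m·(-5) = -13/9.
Extremal: y(x) = (1/9) x - 13/9.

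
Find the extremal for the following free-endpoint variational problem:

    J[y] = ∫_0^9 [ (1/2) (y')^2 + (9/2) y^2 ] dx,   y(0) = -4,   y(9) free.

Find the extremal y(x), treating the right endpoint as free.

The Lagrangian L = (1/2) (y')^2 + (9/2) y^2 gives
    ∂L/∂y = 9 y,   ∂L/∂y' = y'.
Euler-Lagrange: y'' − 9 y = 0.
With k = 3, the general solution is
    y(x) = A cosh(3 x) + B sinh(3 x).
Fixed left endpoint y(0) = -4 ⇒ A = -4.
The right endpoint x = 9 is free, so the natural (transversality) condition is ∂L/∂y' |_{x=9} = 0, i.e. y'(9) = 0.
Compute y'(x) = A k sinh(k x) + B k cosh(k x), so
    y'(9) = A k sinh(k·9) + B k cosh(k·9) = 0
    ⇒ B = −A tanh(k·9) = 4 tanh(3·9).
Therefore the extremal is
    y(x) = −4 cosh(3 x) + 4 tanh(3·9) sinh(3 x).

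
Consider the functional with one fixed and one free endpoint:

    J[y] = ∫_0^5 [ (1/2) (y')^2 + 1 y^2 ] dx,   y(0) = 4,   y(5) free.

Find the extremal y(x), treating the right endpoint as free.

The Lagrangian L = (1/2) (y')^2 + 1 y^2 gives
    ∂L/∂y = 2 y,   ∂L/∂y' = y'.
Euler-Lagrange: y'' − 2 y = 0.
With k = sqrt(2), the general solution is
    y(x) = A cosh(sqrt(2) x) + B sinh(sqrt(2) x).
Fixed left endpoint y(0) = 4 ⇒ A = 4.
The right endpoint x = 5 is free, so the natural (transversality) condition is ∂L/∂y' |_{x=5} = 0, i.e. y'(5) = 0.
Compute y'(x) = A k sinh(k x) + B k cosh(k x), so
    y'(5) = A k sinh(k·5) + B k cosh(k·5) = 0
    ⇒ B = −A tanh(k·5) = − 4 tanh(sqrt(2)·5).
Therefore the extremal is
    y(x) = 4 cosh(sqrt(2) x) − 4 tanh(sqrt(2)·5) sinh(sqrt(2) x).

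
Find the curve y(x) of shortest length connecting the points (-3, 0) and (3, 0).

Arc-length functional: J[y] = ∫ sqrt(1 + (y')^2) dx.
Lagrangian L = sqrt(1 + (y')^2) has no explicit y dependence, so ∂L/∂y = 0 and the Euler-Lagrange equation gives
    d/dx( y' / sqrt(1 + (y')^2) ) = 0  ⇒  y' / sqrt(1 + (y')^2) = const.
Hence y' is constant, so y(x) is affine.
Fitting the endpoints (-3, 0) and (3, 0):
    slope m = (0 − 0) / (3 − (-3)) = 0,
    intercept c = 0 − m·(-3) = 0.
Extremal: y(x) = 0.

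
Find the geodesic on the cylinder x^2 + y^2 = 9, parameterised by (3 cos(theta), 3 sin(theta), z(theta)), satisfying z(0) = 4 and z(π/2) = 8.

Parameterise the cylinder of radius R = 3 as
    r(θ) = (3 cos θ, 3 sin θ, z(θ)).
The arc-length element is
    ds = sqrt(9 + (dz/dθ)^2) dθ,
so the Lagrangian is L = sqrt(9 + z'^2).
L depends on z' only, not on z or θ, so ∂L/∂z = 0 and
    ∂L/∂z' = z' / sqrt(9 + z'^2).
The Euler-Lagrange equation gives
    d/dθ( z' / sqrt(9 + z'^2) ) = 0,
so z' is constant. Integrating once:
    z(θ) = a θ + b,
a helix on the cylinder (a straight line when the cylinder is unrolled). The constants a, b are determined by the endpoint conditions.
With endpoint conditions z(0) = 4 and z(π/2) = 8: from z(0) = b we get b = 4, and a·π/2 + 4 = 8 gives a = 8/π, so
    z(θ) = (8/π) θ + 4.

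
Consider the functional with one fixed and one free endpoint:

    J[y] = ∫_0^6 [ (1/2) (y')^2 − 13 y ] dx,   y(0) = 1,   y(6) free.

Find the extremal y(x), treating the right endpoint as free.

The Lagrangian L = (1/2) (y')^2 − 13 y gives
    ∂L/∂y = −13,   ∂L/∂y' = y'.
Euler-Lagrange: d/dx(y') − (−13) = 0, i.e. y'' + 13 = 0, so
    y(x) = −(13/2) x^2 + C1 x + C2.
Fixed left endpoint y(0) = 1 ⇒ C2 = 1.
The right endpoint x = 6 is free, so the natural (transversality) condition is ∂L/∂y' |_{x=6} = 0, i.e. y'(6) = 0.
Compute y'(x) = −13 x + C1, so y'(6) = −78 + C1 = 0 ⇒ C1 = 78.
Therefore the extremal is
    y(x) = −(13/2) x^2 + 78 x + 1.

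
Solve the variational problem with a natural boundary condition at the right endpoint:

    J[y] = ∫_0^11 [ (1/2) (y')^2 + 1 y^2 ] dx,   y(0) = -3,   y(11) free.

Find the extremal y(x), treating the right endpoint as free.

The Lagrangian L = (1/2) (y')^2 + 1 y^2 gives
    ∂L/∂y = 2 y,   ∂L/∂y' = y'.
Euler-Lagrange: y'' − 2 y = 0.
With k = sqrt(2), the general solution is
    y(x) = A cosh(sqrt(2) x) + B sinh(sqrt(2) x).
Fixed left endpoint y(0) = -3 ⇒ A = -3.
The right endpoint x = 11 is free, so the natural (transversality) condition is ∂L/∂y' |_{x=11} = 0, i.e. y'(11) = 0.
Compute y'(x) = A k sinh(k x) + B k cosh(k x), so
    y'(11) = A k sinh(k·11) + B k cosh(k·11) = 0
    ⇒ B = −A tanh(k·11) = 3 tanh(sqrt(2)·11).
Therefore the extremal is
    y(x) = −3 cosh(sqrt(2) x) + 3 tanh(sqrt(2)·11) sinh(sqrt(2) x).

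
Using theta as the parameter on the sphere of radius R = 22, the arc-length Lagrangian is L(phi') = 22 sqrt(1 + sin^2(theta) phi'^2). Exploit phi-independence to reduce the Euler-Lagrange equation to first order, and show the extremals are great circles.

On the sphere of radius R = 22 with spherical coordinates (θ, φ), the induced metric is
    ds^2 = 484(dθ^2 + sin^2(θ) dφ^2).
Parameterise by θ; the arc-length functional is
    J[φ] = ∫ 22 sqrt(1 + sin^2(θ) (dφ/dθ)^2) dθ,
so L = 22 sqrt(1 + sin^2(θ) φ'^2). Compute
    ∂L/∂φ = 0  (L has no explicit φ dependence),
    ∂L/∂φ' = 22 sin^2(θ) φ' / sqrt(1 + sin^2(θ) φ'^2).
Since ∂L/∂φ = 0, the Euler-Lagrange equation
    d/dθ(∂L/∂φ') − ∂L/∂φ = 0
reduces to d/dθ(∂L/∂φ') = 0, i.e. the momentum conjugate to φ is conserved:
    22 sin^2(θ) φ' / sqrt(1 + sin^2(θ) φ'^2) = C.
The overall factor of 22 is constant, so dividing through gives Clairaut's relation sin^2(θ) φ' / sqrt(1 + sin^2(θ) φ'^2) = C' (with C' = C/22). Solving for φ' and integrating gives the great-circle family
    cot(θ) = A cos(φ − φ_0),
i.e. the intersection of the sphere with a plane through the origin. The two constants A and φ_0 (equivalently C and one phase) are fixed by the two endpoint conditions.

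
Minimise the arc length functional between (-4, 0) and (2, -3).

Arc-length functional: J[y] = ∫ sqrt(1 + (y')^2) dx.
Lagrangian L = sqrt(1 + (y')^2) has no explicit y dependence, so ∂L/∂y = 0 and the Euler-Lagrange equation gives
    d/dx( y' / sqrt(1 + (y')^2) ) = 0  ⇒  y' / sqrt(1 + (y')^2) = const.
Hence y' is constant, so y(x) is affine.
Fitting the endpoints (-4, 0) and (2, -3):
    slope m = ((-3) − 0) / (2 − (-4)) = -1/2,
    intercept c = 0 − m·(-4) = -2.
Extremal: y(x) = (-1/2) x - 2.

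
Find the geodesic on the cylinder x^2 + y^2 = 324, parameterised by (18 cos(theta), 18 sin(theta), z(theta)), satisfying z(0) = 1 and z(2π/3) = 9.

Parameterise the cylinder of radius R = 18 as
    r(θ) = (18 cos θ, 18 sin θ, z(θ)).
The arc-length element is
    ds = sqrt(324 + (dz/dθ)^2) dθ,
so the Lagrangian is L = sqrt(324 + z'^2).
L depends on z' only, not on z or θ, so ∂L/∂z = 0 and
    ∂L/∂z' = z' / sqrt(324 + z'^2).
The Euler-Lagrange equation gives
    d/dθ( z' / sqrt(324 + z'^2) ) = 0,
so z' is constant. Integrating once:
    z(θ) = a θ + b,
a helix on the cylinder (a straight line when the cylinder is unrolled). The constants a, b are determined by the endpoint conditions.
With endpoint conditions z(0) = 1 and z(2π/3) = 9: from z(0) = b we get b = 1, and a·2π/3 + 1 = 9 gives a = 12/π, so
    z(θ) = (12/π) θ + 1.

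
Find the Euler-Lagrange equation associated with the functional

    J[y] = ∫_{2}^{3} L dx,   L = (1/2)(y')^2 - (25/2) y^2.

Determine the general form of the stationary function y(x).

The Lagrangian is L = (1/2)(y')^2 - (25/2) y^2.
∂L/∂y = -25y.
∂L/∂y' = y'.
The Euler-Lagrange equation d/dx(∂L/∂y') − ∂L/∂y = 0 becomes:
    y'' + 25 y = 0
General solution: y(x) = A sin(5x) + B cos(5x), where A and B are arbitrary constants fixed by the endpoint conditions.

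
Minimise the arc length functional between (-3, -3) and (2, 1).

Arc-length functional: J[y] = ∫ sqrt(1 + (y')^2) dx.
Lagrangian L = sqrt(1 + (y')^2) has no explicit y dependence, so ∂L/∂y = 0 and the Euler-Lagrange equation gives
    d/dx( y' / sqrt(1 + (y')^2) ) = 0  ⇒  y' / sqrt(1 + (y')^2) = const.
Hence y' is constant, so y(x) is affine.
Fitting the endpoints (-3, -3) and (2, 1):
    slope m = (1 − (-3)) / (2 − (-3)) = 4/5,
    intercept c = (-3) − m·(-3) = -3/5.
Extremal: y(x) = (4/5) x - 3/5.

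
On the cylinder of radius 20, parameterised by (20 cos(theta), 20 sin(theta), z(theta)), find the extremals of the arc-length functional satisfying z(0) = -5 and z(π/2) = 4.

Parameterise the cylinder of radius R = 20 as
    r(θ) = (20 cos θ, 20 sin θ, z(θ)).
The arc-length element is
    ds = sqrt(400 + (dz/dθ)^2) dθ,
so the Lagrangian is L = sqrt(400 + z'^2).
L depends on z' only, not on z or θ, so ∂L/∂z = 0 and
    ∂L/∂z' = z' / sqrt(400 + z'^2).
The Euler-Lagrange equation gives
    d/dθ( z' / sqrt(400 + z'^2) ) = 0,
so z' is constant. Integrating once:
    z(θ) = a θ + b,
a helix on the cylinder (a straight line when the cylinder is unrolled). The constants a, b are determined by the endpoint conditions.
With endpoint conditions z(0) = -5 and z(π/2) = 4: from z(0) = b we get b = -5, and a·π/2 + -5 = 4 gives a = 18/π, so
    z(θ) = (18/π) θ − 5.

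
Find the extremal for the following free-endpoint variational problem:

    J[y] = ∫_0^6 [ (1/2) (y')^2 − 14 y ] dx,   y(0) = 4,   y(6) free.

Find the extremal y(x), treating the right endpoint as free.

The Lagrangian L = (1/2) (y')^2 − 14 y gives
    ∂L/∂y = −14,   ∂L/∂y' = y'.
Euler-Lagrange: d/dx(y') − (−14) = 0, i.e. y'' + 14 = 0, so
    y(x) = −(14/2) x^2 + C1 x + C2.
Fixed left endpoint y(0) = 4 ⇒ C2 = 4.
The right endpoint x = 6 is free, so the natural (transversality) condition is ∂L/∂y' |_{x=6} = 0, i.e. y'(6) = 0.
Compute y'(x) = −14 x + C1, so y'(6) = −84 + C1 = 0 ⇒ C1 = 84.
Therefore the extremal is
    y(x) = −7 x^2 + 84 x + 4.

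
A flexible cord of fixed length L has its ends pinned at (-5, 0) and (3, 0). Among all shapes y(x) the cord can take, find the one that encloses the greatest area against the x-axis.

Set up the augmented Lagrangian using a multiplier λ for the length constraint:
    F(y, y') = y − λ sqrt(1 + y'^2).
F has no explicit x dependence, so the Beltrami identity yields a first integral
    F − y' ∂F/∂y' = C.
Compute ∂F/∂y' = −λ y' / sqrt(1 + y'^2). Then
    y − λ sqrt(1 + y'^2) + λ y'^2 / sqrt(1 + y'^2) = C
    ⇒  y − λ / sqrt(1 + y'^2) = C.
Solving for y' and integrating gives
    (x − a)^2 + (y − b)^2 = λ^2,
a circular arc of radius λ. The constants a, b are determined by the endpoint conditions y(-5) = y(3) = 0, and λ is fixed implicitly by the length constraint
    ∫_{-5}^{3} sqrt(1 + y'^2) dx = L.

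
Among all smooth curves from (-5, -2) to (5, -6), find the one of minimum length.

Arc-length functional: J[y] = ∫ sqrt(1 + (y')^2) dx.
Lagrangian L = sqrt(1 + (y')^2) has no explicit y dependence, so ∂L/∂y = 0 and the Euler-Lagrange equation gives
    d/dx( y' / sqrt(1 + (y')^2) ) = 0  ⇒  y' / sqrt(1 + (y')^2) = const.
Hence y' is constant, so y(x) is affine.
Fitting the endpoints (-5, -2) and (5, -6):
    slope m = ((-6) − (-2)) / (5 − (-5)) = -2/5,
    intercept c = (-2) − m·(-5) = -4.
Extremal: y(x) = (-2/5) x - 4.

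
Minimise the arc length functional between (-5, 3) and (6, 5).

Arc-length functional: J[y] = ∫ sqrt(1 + (y')^2) dx.
Lagrangian L = sqrt(1 + (y')^2) has no explicit y dependence, so ∂L/∂y = 0 and the Euler-Lagrange equation gives
    d/dx( y' / sqrt(1 + (y')^2) ) = 0  ⇒  y' / sqrt(1 + (y')^2) = const.
Hence y' is constant, so y(x) is affine.
Fitting the endpoints (-5, 3) and (6, 5):
    slope m = (5 − 3) / (6 − (-5)) = 2/11,
    intercept c = 3 − m·(-5) = 43/11.
Extremal: y(x) = (2/11) x + 43/11.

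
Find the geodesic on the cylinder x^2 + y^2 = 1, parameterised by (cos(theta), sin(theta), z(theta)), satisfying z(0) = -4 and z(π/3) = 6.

Parameterise the cylinder of radius R = 1 as
    r(θ) = (cos θ, sin θ, z(θ)).
The arc-length element is
    ds = sqrt(1 + (dz/dθ)^2) dθ,
so the Lagrangian is L = sqrt(1 + z'^2).
L depends on z' only, not on z or θ, so ∂L/∂z = 0 and
    ∂L/∂z' = z' / sqrt(1 + z'^2).
The Euler-Lagrange equation gives
    d/dθ( z' / sqrt(1 + z'^2) ) = 0,
so z' is constant. Integrating once:
    z(θ) = a θ + b,
a helix on the cylinder (a straight line when the cylinder is unrolled). The constants a, b are determined by the endpoint conditions.
With endpoint conditions z(0) = -4 and z(π/3) = 6: from z(0) = b we get b = -4, and a·π/3 + -4 = 6 gives a = 30/π, so
    z(θ) = (30/π) θ − 4.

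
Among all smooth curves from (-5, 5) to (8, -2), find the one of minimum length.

Arc-length functional: J[y] = ∫ sqrt(1 + (y')^2) dx.
Lagrangian L = sqrt(1 + (y')^2) has no explicit y dependence, so ∂L/∂y = 0 and the Euler-Lagrange equation gives
    d/dx( y' / sqrt(1 + (y')^2) ) = 0  ⇒  y' / sqrt(1 + (y')^2) = const.
Hence y' is constant, so y(x) is affine.
Fitting the endpoints (-5, 5) and (8, -2):
    slope m = ((-2) − 5) / (8 − (-5)) = -7/13,
    intercept c = 5 − m·(-5) = 30/13.
Extremal: y(x) = (-7/13) x + 30/13.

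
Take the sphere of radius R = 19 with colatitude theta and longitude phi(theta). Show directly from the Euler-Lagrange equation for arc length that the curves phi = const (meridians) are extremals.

On the sphere of radius R = 19 with spherical coordinates (θ, φ), the induced metric is
    ds^2 = 361(dθ^2 + sin^2(θ) dφ^2).
Using θ as the parameter, the arc-length functional becomes
    J[φ] = ∫ 19 sqrt(1 + sin^2(θ) (dφ/dθ)^2) dθ.
So L = 19 sqrt(1 + sin^2(θ) φ'^2). Compute
    ∂L/∂φ = 0  (L has no explicit φ dependence),
    ∂L/∂φ' = 19 sin^2(θ) φ' / sqrt(1 + sin^2(θ) φ'^2).
For the candidate φ(θ) = c (constant), φ' = 0, so ∂L/∂φ' evaluated along the candidate vanishes, and ∂L/∂φ is identically zero. Hence
    d/dθ(∂L/∂φ') − ∂L/∂φ = 0
is satisfied. Therefore meridians φ = const are extremals of arc length — they are geodesics on the sphere.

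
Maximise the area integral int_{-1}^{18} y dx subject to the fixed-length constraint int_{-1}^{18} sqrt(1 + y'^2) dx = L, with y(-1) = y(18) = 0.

Set up the augmented Lagrangian using a multiplier λ for the length constraint:
    F(y, y') = y − λ sqrt(1 + y'^2).
F has no explicit x dependence, so the Beltrami identity yields a first integral
    F − y' ∂F/∂y' = C.
Compute ∂F/∂y' = −λ y' / sqrt(1 + y'^2). Then
    y − λ sqrt(1 + y'^2) + λ y'^2 / sqrt(1 + y'^2) = C
    ⇒  y − λ / sqrt(1 + y'^2) = C.
Solving for y' and integrating gives
    (x − a)^2 + (y − b)^2 = λ^2,
a circular arc of radius λ. The constants a, b are determined by the endpoint conditions y(-1) = y(18) = 0, and λ is fixed implicitly by the length constraint
    ∫_{-1}^{18} sqrt(1 + y'^2) dx = L.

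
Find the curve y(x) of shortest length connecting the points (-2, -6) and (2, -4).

Arc-length functional: J[y] = ∫ sqrt(1 + (y')^2) dx.
Lagrangian L = sqrt(1 + (y')^2) has no explicit y dependence, so ∂L/∂y = 0 and the Euler-Lagrange equation gives
    d/dx( y' / sqrt(1 + (y')^2) ) = 0  ⇒  y' / sqrt(1 + (y')^2) = const.
Hence y' is constant, so y(x) is affine.
Fitting the endpoints (-2, -6) and (2, -4):
    slope m = ((-4) − (-6)) / (2 − (-2)) = 1/2,
    intercept c = (-6) − m·(-2) = -5.
Extremal: y(x) = (1/2) x - 5.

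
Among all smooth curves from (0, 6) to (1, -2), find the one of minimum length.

Arc-length functional: J[y] = ∫ sqrt(1 + (y')^2) dx.
Lagrangian L = sqrt(1 + (y')^2) has no explicit y dependence, so ∂L/∂y = 0 and the Euler-Lagrange equation gives
    d/dx( y' / sqrt(1 + (y')^2) ) = 0  ⇒  y' / sqrt(1 + (y')^2) = const.
Hence y' is constant, so y(x) is affine.
Fitting the endpoints (0, 6) and (1, -2):
    slope m = ((-2) − 6) / (1 − 0) = -8,
    intercept c = 6 − m·0 = 6.
Extremal: y(x) = -8 x + 6.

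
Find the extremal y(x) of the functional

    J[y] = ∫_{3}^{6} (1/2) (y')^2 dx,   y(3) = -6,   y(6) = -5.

The Lagrangian is L = (1/2) (y')^2.
Compute ∂L/∂y = 0, ∂L/∂y' = y'.
The Euler-Lagrange equation d/dx(∂L/∂y') − ∂L/∂y = 0 reduces to
    y'' = 0.
Its general solution is
    y(x) = A x + B,
with A, B fixed by the endpoint conditions.
Applying the endpoint conditions y(3) = -6 and y(6) = -5: solve A·3 + B = -6 and A·6 + B = -5. Subtracting gives A(6 − 3) = -5 − -6, so A = 1/3, and B = -6 − A·3 = -7. Therefore
    y(x) = (1/3) x - 7.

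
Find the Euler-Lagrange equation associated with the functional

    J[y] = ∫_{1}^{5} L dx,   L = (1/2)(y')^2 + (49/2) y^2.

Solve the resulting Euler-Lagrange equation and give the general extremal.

The Lagrangian is L = (1/2)(y')^2 + (49/2) y^2.
∂L/∂y = 49y.
∂L/∂y' = y'.
The Euler-Lagrange equation d/dx(∂L/∂y') − ∂L/∂y = 0 becomes:
    y'' - 49 y = 0
General solution: y(x) = A e^(7x) + B e^(-7x), where A and B are arbitrary constants fixed by the endpoint conditions.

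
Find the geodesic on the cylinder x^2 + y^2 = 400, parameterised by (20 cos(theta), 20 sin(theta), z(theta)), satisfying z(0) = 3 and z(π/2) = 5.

Parameterise the cylinder of radius R = 20 as
    r(θ) = (20 cos θ, 20 sin θ, z(θ)).
The arc-length element is
    ds = sqrt(400 + (dz/dθ)^2) dθ,
so the Lagrangian is L = sqrt(400 + z'^2).
L depends on z' only, not on z or θ, so ∂L/∂z = 0 and
    ∂L/∂z' = z' / sqrt(400 + z'^2).
The Euler-Lagrange equation gives
    d/dθ( z' / sqrt(400 + z'^2) ) = 0,
so z' is constant. Integrating once:
    z(θ) = a θ + b,
a helix on the cylinder (a straight line when the cylinder is unrolled). The constants a, b are determined by the endpoint conditions.
With endpoint conditions z(0) = 3 and z(π/2) = 5: from z(0) = b we get b = 3, and a·π/2 + 3 = 5 gives a = 4/π, so
    z(θ) = (4/π) θ + 3.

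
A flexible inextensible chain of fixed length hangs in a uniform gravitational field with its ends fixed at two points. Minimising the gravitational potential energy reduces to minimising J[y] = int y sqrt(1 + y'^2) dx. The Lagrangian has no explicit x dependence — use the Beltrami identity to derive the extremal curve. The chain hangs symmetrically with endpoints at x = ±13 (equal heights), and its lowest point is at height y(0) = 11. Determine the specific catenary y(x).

The Lagrangian L(y, y') = y sqrt(1 + y'^2) has no explicit x dependence, so the Beltrami identity applies:
    L − y' ∂L/∂y' = C.
Compute ∂L/∂y' = y · y' / sqrt(1 + y'^2). Then
    L − y' ∂L/∂y'
    = y sqrt(1 + y'^2) − y · y'^2 / sqrt(1 + y'^2)
    = y (1 + y'^2 − y'^2) / sqrt(1 + y'^2)
    = y / sqrt(1 + y'^2) = C.
Squaring gives y^2 = C^2 (1 + y'^2), i.e.
    y'^2 = y^2 / C^2 − 1.
Separating variables,
    dy / sqrt(y^2 − C^2) = dx / C,
and integrating gives arccosh(y / C) = (x − a)/C, so
    y(x) = C cosh((x − a)/C),
the catenary. The constants C and a are fixed by the two endpoint conditions (and, for the hanging-chain problem, the length constraint selects C).
Now fit the given data. The endpoints x = ±13 are symmetric at equal height, so the catenary is even about its minimum: a = 0 and y(x) = C cosh(x/C). The lowest point is y(0) = C cosh(0) = C, and we are told y(0) = 11, so C = 11. Therefore
    y(x) = 11 cosh(x/11),
and at the endpoints
    y(±13) = 11 cosh(13/11).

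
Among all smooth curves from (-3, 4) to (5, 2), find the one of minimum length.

Arc-length functional: J[y] = ∫ sqrt(1 + (y')^2) dx.
Lagrangian L = sqrt(1 + (y')^2) has no explicit y dependence, so ∂L/∂y = 0 and the Euler-Lagrange equation gives
    d/dx( y' / sqrt(1 + (y')^2) ) = 0  ⇒  y' / sqrt(1 + (y')^2) = const.
Hence y' is constant, so y(x) is affine.
Fitting the endpoints (-3, 4) and (5, 2):
    slope m = (2 − 4) / (5 − (-3)) = -1/4,
    intercept c = 4 − m·(-3) = 13/4.
Extremal: y(x) = (-1/4) x + 13/4.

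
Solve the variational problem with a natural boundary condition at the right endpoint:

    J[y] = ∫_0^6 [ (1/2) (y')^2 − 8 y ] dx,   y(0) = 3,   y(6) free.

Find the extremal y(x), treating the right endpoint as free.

The Lagrangian L = (1/2) (y')^2 − 8 y gives
    ∂L/∂y = −8,   ∂L/∂y' = y'.
Euler-Lagrange: d/dx(y') − (−8) = 0, i.e. y'' + 8 = 0, so
    y(x) = −(8/2) x^2 + C1 x + C2.
Fixed left endpoint y(0) = 3 ⇒ C2 = 3.
The right endpoint x = 6 is free, so the natural (transversality) condition is ∂L/∂y' |_{x=6} = 0, i.e. y'(6) = 0.
Compute y'(x) = −8 x + C1, so y'(6) = −48 + C1 = 0 ⇒ C1 = 48.
Therefore the extremal is
    y(x) = −4 x^2 + 48 x + 3.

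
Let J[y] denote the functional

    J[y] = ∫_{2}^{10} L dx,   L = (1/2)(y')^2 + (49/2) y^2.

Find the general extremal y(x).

The Lagrangian is L = (1/2)(y')^2 + (49/2) y^2.
∂L/∂y = 49y.
∂L/∂y' = y'.
The Euler-Lagrange equation d/dx(∂L/∂y') − ∂L/∂y = 0 becomes:
    y'' - 49 y = 0
General solution: y(x) = A e^(7x) + B e^(-7x), where A and B are arbitrary constants fixed by the endpoint conditions.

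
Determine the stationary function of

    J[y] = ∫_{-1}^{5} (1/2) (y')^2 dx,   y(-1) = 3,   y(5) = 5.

The Lagrangian is L = (1/2) (y')^2.
Compute ∂L/∂y = 0, ∂L/∂y' = y'.
The Euler-Lagrange equation d/dx(∂L/∂y') − ∂L/∂y = 0 reduces to
    y'' = 0.
Its general solution is
    y(x) = A x + B,
with A, B fixed by the endpoint conditions.
Applying the endpoint conditions y(-1) = 3 and y(5) = 5: solve A·-1 + B = 3 and A·5 + B = 5. Subtracting gives A(5 − -1) = 5 − 3, so A = 1/3, and B = 3 − A·-1 = 10/3. Therefore
    y(x) = (1/3) x + 10/3.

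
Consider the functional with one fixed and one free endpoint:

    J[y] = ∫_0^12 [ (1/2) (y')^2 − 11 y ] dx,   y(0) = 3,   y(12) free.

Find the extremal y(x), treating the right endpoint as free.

The Lagrangian L = (1/2) (y')^2 − 11 y gives
    ∂L/∂y = −11,   ∂L/∂y' = y'.
Euler-Lagrange: d/dx(y') − (−11) = 0, i.e. y'' + 11 = 0, so
    y(x) = −(11/2) x^2 + C1 x + C2.
Fixed left endpoint y(0) = 3 ⇒ C2 = 3.
The right endpoint x = 12 is free, so the natural (transversality) condition is ∂L/∂y' |_{x=12} = 0, i.e. y'(12) = 0.
Compute y'(x) = −11 x + C1, so y'(12) = −132 + C1 = 0 ⇒ C1 = 132.
Therefore the extremal is
    y(x) = −(11/2) x^2 + 132 x + 3.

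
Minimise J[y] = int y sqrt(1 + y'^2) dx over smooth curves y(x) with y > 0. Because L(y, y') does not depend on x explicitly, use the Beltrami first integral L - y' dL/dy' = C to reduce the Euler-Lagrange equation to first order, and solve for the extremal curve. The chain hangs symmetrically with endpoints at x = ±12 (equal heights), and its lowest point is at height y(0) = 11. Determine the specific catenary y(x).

The Lagrangian L(y, y') = y sqrt(1 + y'^2) has no explicit x dependence, so the Beltrami identity applies:
    L − y' ∂L/∂y' = C.
Compute ∂L/∂y' = y · y' / sqrt(1 + y'^2). Then
    L − y' ∂L/∂y'
    = y sqrt(1 + y'^2) − y · y'^2 / sqrt(1 + y'^2)
    = y (1 + y'^2 − y'^2) / sqrt(1 + y'^2)
    = y / sqrt(1 + y'^2) = C.
Squaring gives y^2 = C^2 (1 + y'^2), i.e.
    y'^2 = y^2 / C^2 − 1.
Separating variables,
    dy / sqrt(y^2 − C^2) = dx / C,
and integrating gives arccosh(y / C) = (x − a)/C, so
    y(x) = C cosh((x − a)/C),
the catenary. The constants C and a are fixed by the two endpoint conditions (and, for the hanging-chain problem, the length constraint selects C).
Now fit the given data. The endpoints x = ±12 are symmetric at equal height, so the catenary is even about its minimum: a = 0 and y(x) = C cosh(x/C). The lowest point is y(0) = C cosh(0) = C, and we are told y(0) = 11, so C = 11. Therefore
    y(x) = 11 cosh(x/11),
and at the endpoints
    y(±12) = 11 cosh(12/11).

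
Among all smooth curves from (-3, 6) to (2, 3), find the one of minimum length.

Arc-length functional: J[y] = ∫ sqrt(1 + (y')^2) dx.
Lagrangian L = sqrt(1 + (y')^2) has no explicit y dependence, so ∂L/∂y = 0 and the Euler-Lagrange equation gives
    d/dx( y' / sqrt(1 + (y')^2) ) = 0  ⇒  y' / sqrt(1 + (y')^2) = const.
Hence y' is constant, so y(x) is affine.
Fitting the endpoints (-3, 6) and (2, 3):
    slope m = (3 − 6) / (2 − (-3)) = -3/5,
    intercept c = 6 − m·(-3) = 21/5.
Extremal: y(x) = (-3/5) x + 21/5.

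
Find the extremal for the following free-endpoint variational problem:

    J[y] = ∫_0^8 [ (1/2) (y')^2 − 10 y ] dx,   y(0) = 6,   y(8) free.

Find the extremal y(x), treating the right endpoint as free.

The Lagrangian L = (1/2) (y')^2 − 10 y gives
    ∂L/∂y = −10,   ∂L/∂y' = y'.
Euler-Lagrange: d/dx(y') − (−10) = 0, i.e. y'' + 10 = 0, so
    y(x) = −(10/2) x^2 + C1 x + C2.
Fixed left endpoint y(0) = 6 ⇒ C2 = 6.
The right endpoint x = 8 is free, so the natural (transversality) condition is ∂L/∂y' |_{x=8} = 0, i.e. y'(8) = 0.
Compute y'(x) = −10 x + C1, so y'(8) = −80 + C1 = 0 ⇒ C1 = 80.
Therefore the extremal is
    y(x) = −5 x^2 + 80 x + 6.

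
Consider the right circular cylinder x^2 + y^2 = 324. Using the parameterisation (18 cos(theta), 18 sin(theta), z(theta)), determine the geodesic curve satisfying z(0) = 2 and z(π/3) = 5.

Parameterise the cylinder of radius R = 18 as
    r(θ) = (18 cos θ, 18 sin θ, z(θ)).
The arc-length element is
    ds = sqrt(324 + (dz/dθ)^2) dθ,
so the Lagrangian is L = sqrt(324 + z'^2).
L depends on z' only, not on z or θ, so ∂L/∂z = 0 and
    ∂L/∂z' = z' / sqrt(324 + z'^2).
The Euler-Lagrange equation gives
    d/dθ( z' / sqrt(324 + z'^2) ) = 0,
so z' is constant. Integrating once:
    z(θ) = a θ + b,
a helix on the cylinder (a straight line when the cylinder is unrolled). The constants a, b are determined by the endpoint conditions.
With endpoint conditions z(0) = 2 and z(π/3) = 5: from z(0) = b we get b = 2, and a·π/3 + 2 = 5 gives a = 9/π, so
    z(θ) = (9/π) θ + 2.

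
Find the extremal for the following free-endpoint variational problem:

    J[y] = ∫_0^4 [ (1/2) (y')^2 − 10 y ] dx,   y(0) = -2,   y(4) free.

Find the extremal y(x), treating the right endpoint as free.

The Lagrangian L = (1/2) (y')^2 − 10 y gives
    ∂L/∂y = −10,   ∂L/∂y' = y'.
Euler-Lagrange: d/dx(y') − (−10) = 0, i.e. y'' + 10 = 0, so
    y(x) = −(10/2) x^2 + C1 x + C2.
Fixed left endpoint y(0) = -2 ⇒ C2 = -2.
The right endpoint x = 4 is free, so the natural (transversality) condition is ∂L/∂y' |_{x=4} = 0, i.e. y'(4) = 0.
Compute y'(x) = −10 x + C1, so y'(4) = −40 + C1 = 0 ⇒ C1 = 40.
Therefore the extremal is
    y(x) = −5 x^2 + 40 x − 2.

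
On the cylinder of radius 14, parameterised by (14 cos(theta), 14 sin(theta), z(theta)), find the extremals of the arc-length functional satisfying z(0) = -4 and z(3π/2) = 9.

Parameterise the cylinder of radius R = 14 as
    r(θ) = (14 cos θ, 14 sin θ, z(θ)).
The arc-length element is
    ds = sqrt(196 + (dz/dθ)^2) dθ,
so the Lagrangian is L = sqrt(196 + z'^2).
L depends on z' only, not on z or θ, so ∂L/∂z = 0 and
    ∂L/∂z' = z' / sqrt(196 + z'^2).
The Euler-Lagrange equation gives
    d/dθ( z' / sqrt(196 + z'^2) ) = 0,
so z' is constant. Integrating once:
    z(θ) = a θ + b,
a helix on the cylinder (a straight line when the cylinder is unrolled). The constants a, b are determined by the endpoint conditions.
With endpoint conditions z(0) = -4 and z(3π/2) = 9: from z(0) = b we get b = -4, and a·3π/2 + -4 = 9 gives a = 26/(3π), so
    z(θ) = (26/(3π)) θ − 4.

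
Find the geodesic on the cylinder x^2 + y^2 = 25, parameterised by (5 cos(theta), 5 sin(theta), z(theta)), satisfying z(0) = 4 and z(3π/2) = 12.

Parameterise the cylinder of radius R = 5 as
    r(θ) = (5 cos θ, 5 sin θ, z(θ)).
The arc-length element is
    ds = sqrt(25 + (dz/dθ)^2) dθ,
so the Lagrangian is L = sqrt(25 + z'^2).
L depends on z' only, not on z or θ, so ∂L/∂z = 0 and
    ∂L/∂z' = z' / sqrt(25 + z'^2).
The Euler-Lagrange equation gives
    d/dθ( z' / sqrt(25 + z'^2) ) = 0,
so z' is constant. Integrating once:
    z(θ) = a θ + b,
a helix on the cylinder (a straight line when the cylinder is unrolled). The constants a, b are determined by the endpoint conditions.
With endpoint conditions z(0) = 4 and z(3π/2) = 12: from z(0) = b we get b = 4, and a·3π/2 + 4 = 12 gives a = 16/(3π), so
    z(θ) = (16/(3π)) θ + 4.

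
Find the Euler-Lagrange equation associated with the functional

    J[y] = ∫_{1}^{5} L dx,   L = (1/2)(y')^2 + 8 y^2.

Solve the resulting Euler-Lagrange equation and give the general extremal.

The Lagrangian is L = (1/2)(y')^2 + 8 y^2.
∂L/∂y = 16y.
∂L/∂y' = y'.
The Euler-Lagrange equation d/dx(∂L/∂y') − ∂L/∂y = 0 becomes:
    y'' - 16 y = 0
General solution: y(x) = A e^(4x) + B e^(-4x), where A and B are arbitrary constants fixed by the endpoint conditions.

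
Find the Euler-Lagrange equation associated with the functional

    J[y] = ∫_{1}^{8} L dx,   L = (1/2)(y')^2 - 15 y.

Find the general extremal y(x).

The Lagrangian is L = (1/2)(y')^2 - 15 y.
∂L/∂y = -15.
∂L/∂y' = y'.
The Euler-Lagrange equation d/dx(∂L/∂y') − ∂L/∂y = 0 becomes:
    y'' + 15 = 0
General solution: y(x) = -(15/2) x^2 + A x + B, where A and B are arbitrary constants fixed by the endpoint conditions.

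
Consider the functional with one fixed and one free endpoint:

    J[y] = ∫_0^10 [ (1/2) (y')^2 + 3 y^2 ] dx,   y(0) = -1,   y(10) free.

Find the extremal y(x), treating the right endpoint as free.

The Lagrangian L = (1/2) (y')^2 + 3 y^2 gives
    ∂L/∂y = 6 y,   ∂L/∂y' = y'.
Euler-Lagrange: y'' − 6 y = 0.
With k = sqrt(6), the general solution is
    y(x) = A cosh(sqrt(6) x) + B sinh(sqrt(6) x).
Fixed left endpoint y(0) = -1 ⇒ A = -1.
The right endpoint x = 10 is free, so the natural (transversality) condition is ∂L/∂y' |_{x=10} = 0, i.e. y'(10) = 0.
Compute y'(x) = A k sinh(k x) + B k cosh(k x), so
    y'(10) = A k sinh(k·10) + B k cosh(k·10) = 0
    ⇒ B = −A tanh(k·10) = tanh(sqrt(6)·10).
Therefore the extremal is
    y(x) = −cosh(sqrt(6) x) + tanh(sqrt(6)·10) sinh(sqrt(6) x).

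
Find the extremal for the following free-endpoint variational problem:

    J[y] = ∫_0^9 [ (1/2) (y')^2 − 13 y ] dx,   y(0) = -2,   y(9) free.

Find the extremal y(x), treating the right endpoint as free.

The Lagrangian L = (1/2) (y')^2 − 13 y gives
    ∂L/∂y = −13,   ∂L/∂y' = y'.
Euler-Lagrange: d/dx(y') − (−13) = 0, i.e. y'' + 13 = 0, so
    y(x) = −(13/2) x^2 + C1 x + C2.
Fixed left endpoint y(0) = -2 ⇒ C2 = -2.
The right endpoint x = 9 is free, so the natural (transversality) condition is ∂L/∂y' |_{x=9} = 0, i.e. y'(9) = 0.
Compute y'(x) = −13 x + C1, so y'(9) = −117 + C1 = 0 ⇒ C1 = 117.
Therefore the extremal is
    y(x) = −(13/2) x^2 + 117 x − 2.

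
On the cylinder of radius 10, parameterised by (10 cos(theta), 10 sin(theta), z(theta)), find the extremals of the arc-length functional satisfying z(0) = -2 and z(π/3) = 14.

Parameterise the cylinder of radius R = 10 as
    r(θ) = (10 cos θ, 10 sin θ, z(θ)).
The arc-length element is
    ds = sqrt(100 + (dz/dθ)^2) dθ,
so the Lagrangian is L = sqrt(100 + z'^2).
L depends on z' only, not on z or θ, so ∂L/∂z = 0 and
    ∂L/∂z' = z' / sqrt(100 + z'^2).
The Euler-Lagrange equation gives
    d/dθ( z' / sqrt(100 + z'^2) ) = 0,
so z' is constant. Integrating once:
    z(θ) = a θ + b,
a helix on the cylinder (a straight line when the cylinder is unrolled). The constants a, b are determined by the endpoint conditions.
With endpoint conditions z(0) = -2 and z(π/3) = 14: from z(0) = b we get b = -2, and a·π/3 + -2 = 14 gives a = 48/π, so
    z(θ) = (48/π) θ − 2.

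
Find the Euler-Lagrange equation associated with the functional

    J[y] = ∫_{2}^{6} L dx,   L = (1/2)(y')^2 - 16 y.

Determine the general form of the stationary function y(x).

The Lagrangian is L = (1/2)(y')^2 - 16 y.
∂L/∂y = -16.
∂L/∂y' = y'.
The Euler-Lagrange equation d/dx(∂L/∂y') − ∂L/∂y = 0 becomes:
    y'' + 16 = 0
General solution: y(x) = -8 x^2 + A x + B, where A and B are arbitrary constants fixed by the endpoint conditions.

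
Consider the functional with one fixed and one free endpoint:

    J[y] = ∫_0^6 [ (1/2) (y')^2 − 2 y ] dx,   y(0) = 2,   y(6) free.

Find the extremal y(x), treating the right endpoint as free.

The Lagrangian L = (1/2) (y')^2 − 2 y gives
    ∂L/∂y = −2,   ∂L/∂y' = y'.
Euler-Lagrange: d/dx(y') − (−2) = 0, i.e. y'' + 2 = 0, so
    y(x) = −(2/2) x^2 + C1 x + C2.
Fixed left endpoint y(0) = 2 ⇒ C2 = 2.
The right endpoint x = 6 is free, so the natural (transversality) condition is ∂L/∂y' |_{x=6} = 0, i.e. y'(6) = 0.
Compute y'(x) = −2 x + C1, so y'(6) = −12 + C1 = 0 ⇒ C1 = 12.
Therefore the extremal is
    y(x) = −x^2 + 12 x + 2.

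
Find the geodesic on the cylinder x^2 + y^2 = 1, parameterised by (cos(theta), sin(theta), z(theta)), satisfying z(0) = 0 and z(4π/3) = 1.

Parameterise the cylinder of radius R = 1 as
    r(θ) = (cos θ, sin θ, z(θ)).
The arc-length element is
    ds = sqrt(1 + (dz/dθ)^2) dθ,
so the Lagrangian is L = sqrt(1 + z'^2).
L depends on z' only, not on z or θ, so ∂L/∂z = 0 and
    ∂L/∂z' = z' / sqrt(1 + z'^2).
The Euler-Lagrange equation gives
    d/dθ( z' / sqrt(1 + z'^2) ) = 0,
so z' is constant. Integrating once:
    z(θ) = a θ + b,
a helix on the cylinder (a straight line when the cylinder is unrolled). The constants a, b are determined by the endpoint conditions.
With endpoint conditions z(0) = 0 and z(4π/3) = 1: from z(0) = b we get b = 0, and a·4π/3 + 0 = 1 gives a = 3/(4π), so
    z(θ) = (3/(4π)) θ.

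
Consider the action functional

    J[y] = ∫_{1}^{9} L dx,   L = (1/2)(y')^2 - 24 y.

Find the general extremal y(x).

The Lagrangian is L = (1/2)(y')^2 - 24 y.
∂L/∂y = -24.
∂L/∂y' = y'.
The Euler-Lagrange equation d/dx(∂L/∂y') − ∂L/∂y = 0 becomes:
    y'' + 24 = 0
General solution: y(x) = -12 x^2 + A x + B, where A and B are arbitrary constants fixed by the endpoint conditions.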